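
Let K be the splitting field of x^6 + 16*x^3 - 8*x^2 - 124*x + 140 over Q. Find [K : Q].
The degree of the splitting field over Q equals the order of the Galois group, so first determine the group. The polynomial f is an irreducible sextic over Q, so G = Gal(f/Q) is one of the 16 transitive subgroups 6T1, ..., 6T16 of S_6. The discriminant of f is -314339885068288, which is not a perfect square, so G is not contained in A_6. The transitive groups of degree 6 not contained in A_6 are: C_6 (6T1, order 6), S_3 (6T2, order 6), D_6 (6T3, order 12), C_3 x S_3 (6T5, order 18), A_4 x C_2 (6T6, order 24), S_4 (6T8, order 24), S_3 x S_3 (6T9, order 36), S_4 x C_2 (6T11, order 48), (S_3 x S_3) : C_2 (6T13, order 72), PGL(2,5) (6T14, order 120), S_6 (6T16, order 720). By Dedekind's theorem, for a prime p not dividing disc(f) the degrees of the irreducible factors of f mod p form the cycle type of an element of G. Factoring f modulo the 3 such primes p <= 7 (skipping 2, which divides the discriminant), each new pattern first appears at: mod 3: f = (x^6 + x^3 + x^2 + 2x + 2), pattern 6; mod 5: f = (x)(x + 4)(x^4 + x^3 + x^2 + 2x + 4), pattern 4+1+1; mod 7: f = (x)(x^2 + 1)(x^3 + 6x + 2), pattern 3+2+1. No other pattern occurs in this range, so the set of observed cycle types is {6, 4+1+1, 3+2+1}. Among the candidates above, the only group containing elements of all these cycle types is S_6 (6T16); every other candidate lacks at least one of them. Hence G = S_6 (6T16), of order 720. The Galois group S_6 (6T16) has order 720, so the splitting field has degree 720 over Q.

720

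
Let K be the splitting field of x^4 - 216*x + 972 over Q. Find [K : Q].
12

The degree of the splitting field over Q equals the order of the Galois group, so first determine the group. The polynomial is an irreducible quartic over Q and its discriminant is 176319369216 = 419904^2, a perfect square, so the Galois group is contained in A_4. The resolvent cubic y^3 - 3888*y - 46656 is irreducible over Q. An irreducible resolvent with square discriminant gives A_4. The Galois group A_4 (4T4) has order 12, so the splitting field has degree 12 over Q.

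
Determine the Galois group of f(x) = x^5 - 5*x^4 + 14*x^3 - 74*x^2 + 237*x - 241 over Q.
S_5, the symmetric group on 5 letters

The polynomial f is an irreducible quintic over Q, so G = Gal(f/Q) is a transitive subgroup of S_5: one of C_5 (5T1, order 5), D_5 (5T2, order 10), F_20 (5T3, order 20), A_5 (5T4, order 60) or S_5 (5T5, order 120). The discriminant of f is 90054214912, which is not a perfect square, so G is not contained in A_5. The transitive groups of degree 5 not contained in A_5 are: F_20 (5T3, order 20), S_5 (5T5, order 120). By Dedekind's theorem, for a prime p not dividing disc(f) the degrees of the irreducible factors of f mod p form the cycle type of an element of G. Factoring f modulo the 5 such primes p <= 13 (skipping 2, which divides the discriminant), each new pattern first appears at: mod 3: f = (x^5 + x^4 + 2x^3 + x^2 + 2), pattern 5; mod 5: f = (x + 2)(x^4 + 3x^3 + 3x^2 + 2), pattern 4+1; mod 13: f = (x + 1)(x + 2)(x^3 + 5x^2 + 10x + 3), pattern 3+1+1. No other pattern occurs in this range, so the set of observed cycle types is {5, 4+1, 3+1+1}. Among the candidates above, the only group containing elements of all these cycle types is S_5 (5T5) — F_20 (5T3) lacks at least one of them. Hence G = S_5 (5T5), of order 120.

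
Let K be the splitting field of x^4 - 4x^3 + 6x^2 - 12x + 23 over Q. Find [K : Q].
The degree of the splitting field over Q equals the order of the Galois group, so first determine the group. The polynomial is an irreducible quartic over Q and its discriminant is 591872, which is not a perfect square, so the Galois group is not contained in A_4. The resolvent cubic y^3 - 6*y^2 - 44*y + 40 has exactly one rational root, so the Galois group is C_4 or D_4. The quartic becomes reducible over Q(sqrt(disc)), so the group is C_4. The Galois group C_4 (4T1) has order 4, so the splitting field has degree 4 over Q.

4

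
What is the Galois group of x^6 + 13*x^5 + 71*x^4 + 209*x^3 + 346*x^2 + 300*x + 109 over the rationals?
The polynomial f is an irreducible sextic over Q, so G = Gal(f/Q) is one of the 16 transitive subgroups 6T1, ..., 6T16 of S_6. The discriminant of f is 525625 = 725^2, a perfect square, so G is contained in A_6. The transitive groups of degree 6 contained in A_6 are: A_4 (6T4, order 12), S_4 (6T7, order 24), (C_3 x C_3) : C_4 (6T10, order 36), PSL(2,5) (6T12, order 60), A_6 (6T15, order 360). By Dedekind's theorem, for a prime p not dividing disc(f) the degrees of the irreducible factors of f mod p form the cycle type of an element of G. Factoring f modulo the 19 such primes p <= 73 (skipping 5, 29, which divide the discriminant), each new pattern first appears at: mod 2: f = (x^2 + x + 1)(x^4 + x + 1), pattern 4+2; mod 11: f = (x^3 + 3x^2 + 5x + 5)(x^3 + 10x^2 + 3x + 2), pattern 3+3; mod 19: f = (x + 13)(x + 14)(x^2 + 8x + 17)(x^2 + 16x + 8), pattern 2+2+1+1; mod 61: f = (x + 30)(x + 37)(x + 44)(x^3 + 24x^2 + 59x + 50), pattern 3+1+1+1. No other pattern occurs in this range, so the set of observed cycle types is {4+2, 3+3, 2+2+1+1, 3+1+1+1}. The candidates containing elements of all these cycle types are (C_3 x C_3) : C_4 (6T10) of order 36, A_6 (6T15) of order 360; the others are excluded. The observed types are precisely the cycle types that occur in (C_3 x C_3) : C_4 (6T10) (apart from the identity). Each of the other remaining candidates has further cycle types, and by the Chebotarev density theorem the matching factorization patterns would occur for a proportion of primes equal to their share of the group: A_6 (6T15) additionally contains elements of type 5+1 (144 of its 360 elements, about 40% of primes). None of the 19 primes tested shows any such pattern (for each of these groups the chance of that is below 10^-4), which rules them out. Hence G = (C_3 x C_3) : C_4 (6T10), of order 36.

(C_3 x C_3) : C_4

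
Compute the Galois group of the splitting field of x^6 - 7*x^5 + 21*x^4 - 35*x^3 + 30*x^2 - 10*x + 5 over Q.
The polynomial f is an irreducible sextic over Q, so G = Gal(f/Q) is one of the 16 transitive subgroups 6T1, ..., 6T16 of S_6. The discriminant of f is 525625 = 725^2, a perfect square, so G is contained in A_6. The transitive groups of degree 6 contained in A_6 are: A_4 (6T4, order 12), S_4 (6T7, order 24), (C_3 x C_3) : C_4 (6T10, order 36), PSL(2,5) (6T12, order 60), A_6 (6T15, order 360). By Dedekind's theorem, for a prime p not dividing disc(f) the degrees of the irreducible factors of f mod p form the cycle type of an element of G. Factoring f modulo the 19 such primes p <= 73 (skipping 5, 29, which divide the discriminant), each new pattern first appears at: mod 2: f = (x^2 + x + 1)(x^4 + x + 1), pattern 4+2; mod 11: f = (x^3 + 2x + 9)(x^3 + 4x^2 + 8x + 3), pattern 3+3; mod 19: f = (x + 6)(x + 7)(x^2 + 5x + 12)(x^2 + 13x + 10), pattern 2+2+1+1; mod 61: f = (x + 18)(x + 25)(x + 32)(x^3 + 40x^2 + 14x + 47), pattern 3+1+1+1. No other pattern occurs in this range, so the set of observed cycle types is {4+2, 3+3, 2+2+1+1, 3+1+1+1}. The candidates containing elements of all these cycle types are (C_3 x C_3) : C_4 (6T10) of order 36, A_6 (6T15) of order 360; the others are excluded. The observed types are precisely the cycle types that occur in (C_3 x C_3) : C_4 (6T10) (apart from the identity). Each of the other remaining candidates has further cycle types, and by the Chebotarev density theorem the matching factorization patterns would occur for a proportion of primes equal to their share of the group: A_6 (6T15) additionally contains elements of type 5+1 (144 of its 360 elements, about 40% of primes). None of the 19 primes tested shows any such pattern (for each of these groups the chance of that is below 10^-4), which rules them out. Hence G = (C_3 x C_3) : C_4 (6T10), of order 36.

(C_3 x C_3) : C_4 (also written G36+)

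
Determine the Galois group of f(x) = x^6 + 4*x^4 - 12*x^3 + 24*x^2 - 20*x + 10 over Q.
The polynomial f is an irreducible sextic over Q, so G = Gal(f/Q) is one of the 16 transitive subgroups 6T1, ..., 6T16 of S_6. The discriminant of f is -122931200, which is not a perfect square, so G is not contained in A_6. The transitive groups of degree 6 not contained in A_6 are: C_6 (6T1, order 6), S_3 (6T2, order 6), D_6 (6T3, order 12), C_3 x S_3 (6T5, order 18), A_4 x C_2 (6T6, order 24), S_4 (6T8, order 24), S_3 x S_3 (6T9, order 36), S_4 x C_2 (6T11, order 48), (S_3 x S_3) : C_2 (6T13, order 72), PGL(2,5) (6T14, order 120), S_6 (6T16, order 720). By Dedekind's theorem, for a prime p not dividing disc(f) the degrees of the irreducible factors of f mod p form the cycle type of an element of G. Factoring f modulo the 17 such primes p <= 71 (skipping 2, 5, 7, which divide the discriminant), each new pattern first appears at: mod 3: f = (x^3 + x^2 + 2)(x^3 + 2x^2 + 2x + 2), pattern 3+3; mod 13: f = (x^6 + 4x^4 + x^3 + 11x^2 + 6x + 10), pattern 6; mod 19: f = (x^2 + 9x + 11)(x^4 + 10x^3 + 17x^2 + 10x + 13), pattern 4+2; mod 23: f = (x + 17)(x + 18)(x^4 + 11x^3 + 3x^2 + 13x + 8), pattern 4+1+1; mod 53: f = (x^2 + 3x + 45)(x^2 + 16x + 3)(x^2 + 34x + 4), pattern 2+2+2; mod 59: f = (x + 12)(x + 20)(x^2 + 38x + 58)(x^2 + 48x + 27), pattern 2+2+1+1; mod 71: f = (x + 1)(x + 39)(x + 56)(x + 61)(x^2 + 56x + 46), pattern 2+1+1+1+1. No other pattern occurs in this range, so the set of observed cycle types is {3+3, 6, 4+2, 4+1+1, 2+2+2, 2+2+1+1, 2+1+1+1+1}. The candidates containing elements of all these cycle types are S_4 x C_2 (6T11) of order 48, S_6 (6T16) of order 720; the others are excluded. The observed types are precisely the cycle types that occur in S_4 x C_2 (6T11) (apart from the identity). Each of the other remaining candidates has further cycle types, and by the Chebotarev density theorem the matching factorization patterns would occur for a proportion of primes equal to their share of the group: S_6 (6T16) additionally contains elements of type 5+1, 3+2+1, 3+1+1+1 (304 of its 720 elements, about 42% of primes). None of the 17 primes tested shows any such pattern (for each of these groups the chance of that is below 10^-4), which rules them out. Hence G = S_4 x C_2 (6T11), of order 48.

6T11: S_4 x C_2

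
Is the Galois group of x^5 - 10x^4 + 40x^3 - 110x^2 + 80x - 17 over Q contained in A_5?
No

The polynomial is irreducible of degree 5 over Q. Its discriminant is 425503125, which is not a perfect square. A Galois group lies in the alternating group exactly when the discriminant is a square in Q, so the Galois group (F_20) is not contained in A_5.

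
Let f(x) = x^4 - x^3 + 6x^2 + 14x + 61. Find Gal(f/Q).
The polynomial is an irreducible quartic over Q and its discriminant is 66430125, which is not a perfect square, so the Galois group is not contained in A_4. The resolvent cubic y^3 - 6*y^2 - 258*y + 1207 has exactly one rational root, so the Galois group is C_4 or D_4. The quartic becomes reducible over Q(sqrt(disc)), so the group is C_4.

C_4 (order 4)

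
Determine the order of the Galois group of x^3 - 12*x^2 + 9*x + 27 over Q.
The degree of the splitting field over Q equals the order of the Galois group, so first determine the group. The polynomial is an irreducible cubic over Q and its discriminant is 123201 = 351^2, a perfect square. For an irreducible cubic, a square discriminant forces the Galois group to be A_3, the cyclic group of order 3. The Galois group C_3 (3T1) has order 3, so the splitting field has degree 3 over Q.

3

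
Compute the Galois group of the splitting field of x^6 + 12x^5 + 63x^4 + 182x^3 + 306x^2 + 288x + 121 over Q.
PGL(2,5) (also written S5(6))

The polynomial f is an irreducible sextic over Q, so G = Gal(f/Q) is one of the 16 transitive subgroups 6T1, ..., 6T16 of S_6. The discriminant of f is -16003008, which is not a perfect square, so G is not contained in A_6. The transitive groups of degree 6 not contained in A_6 are: C_6 (6T1, order 6), S_3 (6T2, order 6), D_6 (6T3, order 12), C_3 x S_3 (6T5, order 18), A_4 x C_2 (6T6, order 24), S_4 (6T8, order 24), S_3 x S_3 (6T9, order 36), S_4 x C_2 (6T11, order 48), (S_3 x S_3) : C_2 (6T13, order 72), PGL(2,5) (6T14, order 120), S_6 (6T16, order 720). By Dedekind's theorem, for a prime p not dividing disc(f) the degrees of the irreducible factors of f mod p form the cycle type of an element of G. Factoring f modulo the 21 such primes p <= 89 (skipping 2, 3, 7, which divide the discriminant), each new pattern first appears at: mod 5: f = (x^6 + 2x^5 + 3x^4 + 2x^3 + x^2 + 3x + 1), pattern 6; mod 11: f = (x)(x^5 + x^4 + 8x^3 + 6x^2 + 9x + 2), pattern 5+1; mod 13: f = (x + 3)(x + 7)(x^4 + 2x^3 + 9x^2 + 11x + 7), pattern 4+1+1; mod 23: f = (x + 5)(x + 9)(x^2 + 9x + 16)(x^2 + 12x + 14), pattern 2+2+1+1; mod 43: f = (x^3 + 25x^2 + 24x + 21)(x^3 + 30x^2 + 20x + 16), pattern 3+3; mod 61: f = (x^2 + 36x + 40)(x^2 + 47x + 41)(x^2 + 51x + 35), pattern 2+2+2. No other pattern occurs in this range, so the set of observed cycle types is {6, 5+1, 4+1+1, 2+2+1+1, 3+3, 2+2+2}. The candidates containing elements of all these cycle types are PGL(2,5) (6T14) of order 120, S_6 (6T16) of order 720; the others are excluded. The observed types are precisely the cycle types that occur in PGL(2,5) (6T14) (apart from the identity). Each of the other remaining candidates has further cycle types, and by the Chebotarev density theorem the matching factorization patterns would occur for a proportion of primes equal to their share of the group: S_6 (6T16) additionally contains elements of type 4+2, 3+2+1, 3+1+1+1, 2+1+1+1+1 (265 of its 720 elements, about 37% of primes). None of the 21 primes tested shows any such pattern (for each of these groups the chance of that is below 10^-4), which rules them out. Hence G = PGL(2,5) (6T14), of order 120.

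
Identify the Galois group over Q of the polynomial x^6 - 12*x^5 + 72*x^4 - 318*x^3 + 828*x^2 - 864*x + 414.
6T9: S_3 x S_3

The polynomial f is an irreducible sextic over Q, so G = Gal(f/Q) is one of the 16 transitive subgroups 6T1, ..., 6T16 of S_6. The discriminant of f is 407330802770688, which is not a perfect square, so G is not contained in A_6. The transitive groups of degree 6 not contained in A_6 are: C_6 (6T1, order 6), S_3 (6T2, order 6), D_6 (6T3, order 12), C_3 x S_3 (6T5, order 18), A_4 x C_2 (6T6, order 24), S_4 (6T8, order 24), S_3 x S_3 (6T9, order 36), S_4 x C_2 (6T11, order 48), (S_3 x S_3) : C_2 (6T13, order 72), PGL(2,5) (6T14, order 120), S_6 (6T16, order 720). By Dedekind's theorem, for a prime p not dividing disc(f) the degrees of the irreducible factors of f mod p form the cycle type of an element of G. Factoring f modulo the 22 such primes p <= 97 (skipping 2, 3, 37, which divide the discriminant), each new pattern first appears at: mod 5: f = (x^6 + 3x^5 + 2x^4 + 2x^3 + 3x^2 + x + 4), pattern 6; mod 11: f = (x + 9)(x + 10)(x^2 + 6x + 10)(x^2 + 7x + 2), pattern 2+2+1+1; mod 13: f = (x + 1)(x + 8)(x + 11)(x^3 + 7x^2 + 7x + 5), pattern 3+1+1+1; mod 31: f = (x^2 + 8x + 21)(x^2 + 18x + 6)(x^2 + 24x + 21), pattern 2+2+2; mod 97: f = (x^3 + 91x^2 + 55x + 25)(x^3 + 91x^2 + 78x + 67), pattern 3+3. No other pattern occurs in this range, so the set of observed cycle types is {6, 2+2+1+1, 3+1+1+1, 2+2+2, 3+3}. The candidates containing elements of all these cycle types are S_3 x S_3 (6T9) of order 36, (S_3 x S_3) : C_2 (6T13) of order 72, S_6 (6T16) of order 720; the others are excluded. The observed types are precisely the cycle types that occur in S_3 x S_3 (6T9) (apart from the identity). Each of the other remaining candidates has further cycle types, and by the Chebotarev density theorem the matching factorization patterns would occur for a proportion of primes equal to their share of the group: (S_3 x S_3) : C_2 (6T13) additionally contains elements of type 4+2, 3+2+1, 2+1+1+1+1 (36 of its 72 elements, about 50% of primes); S_6 (6T16) additionally contains elements of type 5+1, 4+2, 4+1+1, 3+2+1, 2+1+1+1+1 (459 of its 720 elements, about 64% of primes). None of the 22 primes tested shows any such pattern (for each of these groups the chance of that is below 10^-4), which rules them out. Hence G = S_3 x S_3 (6T9), of order 36.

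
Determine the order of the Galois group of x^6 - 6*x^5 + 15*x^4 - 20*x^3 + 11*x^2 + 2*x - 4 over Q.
The degree of the splitting field over Q equals the order of the Galois group, so first determine the group. The polynomial f is an irreducible sextic over Q, so G = Gal(f/Q) is one of the 16 transitive subgroups 6T1, ..., 6T16 of S_6. The discriminant of f is 3356224 = 1832^2, a perfect square, so G is contained in A_6. The transitive groups of degree 6 contained in A_6 are: A_4 (6T4, order 12), S_4 (6T7, order 24), (C_3 x C_3) : C_4 (6T10, order 36), PSL(2,5) (6T12, order 60), A_6 (6T15, order 360). By Dedekind's theorem, for a prime p not dividing disc(f) the degrees of the irreducible factors of f mod p form the cycle type of an element of G. Factoring f modulo the 79 such primes p <= 419 (skipping 2, 229, which divide the discriminant), each new pattern first appears at: mod 3: f = (x^3 + x^2 + 2)(x^3 + 2x^2 + x + 1), pattern 3+3; mod 7: f = (x^2 + 5x + 5)(x^4 + 3x^3 + 2x^2 + 4x + 2), pattern 4+2; mod 23: f = (x + 8)(x + 13)(x^2 + 20x + 20)(x^2 + 22x + 18), pattern 2+2+1+1; mod 193: f = (x + 86)(x + 89)(x + 92)(x + 99)(x + 102)(x + 105), pattern 1+1+1+1+1+1. No other pattern occurs in this range, so the set of observed cycle types is {3+3, 4+2, 2+2+1+1, 1+1+1+1+1+1}. The candidates containing elements of all these cycle types are S_4 (6T7) of order 24, (C_3 x C_3) : C_4 (6T10) of order 36, A_6 (6T15) of order 360; the others are excluded. The observed types are precisely the cycle types that occur in S_4 (6T7). Each of the other remaining candidates has further cycle types, and by the Chebotarev density theorem the matching factorization patterns would occur for a proportion of primes equal to their share of the group: (C_3 x C_3) : C_4 (6T10) additionally contains elements of type 3+1+1+1 (4 of its 36 elements, about 11% of primes); A_6 (6T15) additionally contains elements of type 5+1, 3+1+1+1 (184 of its 360 elements, about 51% of primes). None of the 79 primes tested shows any such pattern (for each of these groups the chance of that is below 10^-4), which rules them out. Hence G = S_4 (6T7), of order 24. The Galois group S_4 (6T7) has order 24, so the splitting field has degree 24 over Q.

24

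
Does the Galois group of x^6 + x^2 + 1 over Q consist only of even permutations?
The polynomial is irreducible of degree 6 over Q. Its discriminant is -61504, which is not a perfect square. A Galois group lies in the alternating group exactly when the discriminant is a square in Q, so the Galois group (S_4 x C_2) is not contained in A_6.

No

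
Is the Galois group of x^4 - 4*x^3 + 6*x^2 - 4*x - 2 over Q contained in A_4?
No

The polynomial is irreducible of degree 4 over Q. Its discriminant is -6912, which is not a perfect square. A Galois group lies in the alternating group exactly when the discriminant is a square in Q, so the Galois group (D_4) is not contained in A_4.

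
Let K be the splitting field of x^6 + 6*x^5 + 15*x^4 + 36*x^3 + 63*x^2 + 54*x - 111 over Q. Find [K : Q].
36

The degree of the splitting field over Q equals the order of the Galois group, so first determine the group. The polynomial f is an irreducible sextic over Q, so G = Gal(f/Q) is one of the 16 transitive subgroups 6T1, ..., 6T16 of S_6. The discriminant of f is 5410421842378752, which is not a perfect square, so G is not contained in A_6. The transitive groups of degree 6 not contained in A_6 are: C_6 (6T1, order 6), S_3 (6T2, order 6), D_6 (6T3, order 12), C_3 x S_3 (6T5, order 18), A_4 x C_2 (6T6, order 24), S_4 (6T8, order 24), S_3 x S_3 (6T9, order 36), S_4 x C_2 (6T11, order 48), (S_3 x S_3) : C_2 (6T13, order 72), PGL(2,5) (6T14, order 120), S_6 (6T16, order 720). By Dedekind's theorem, for a prime p not dividing disc(f) the degrees of the irreducible factors of f mod p form the cycle type of an element of G. Factoring f modulo the 23 such primes p <= 97 (skipping 2, 3, which divide the discriminant), each new pattern first appears at: mod 5: f = (x^6 + x^5 + x^3 + 3x^2 + 4x + 4), pattern 6; mod 11: f = (x + 2)(x + 6)(x^2 + x + 1)(x^2 + 8x + 10), pattern 2+2+1+1; mod 13: f = (x + 2)(x + 4)(x + 10)(x^3 + 3x^2 + 3x + 3), pattern 3+1+1+1; mod 31: f = (x^2 + 5x + 19)(x^2 + 15x + 27)(x^2 + 17x + 19), pattern 2+2+2; mod 97: f = (x^3 + 3x^2 + 3x + 26)(x^3 + 3x^2 + 3x + 89), pattern 3+3. No other pattern occurs in this range, so the set of observed cycle types is {6, 2+2+1+1, 3+1+1+1, 2+2+2, 3+3}. The candidates containing elements of all these cycle types are S_3 x S_3 (6T9) of order 36, (S_3 x S_3) : C_2 (6T13) of order 72, S_6 (6T16) of order 720; the others are excluded. The observed types are precisely the cycle types that occur in S_3 x S_3 (6T9) (apart from the identity). Each of the other remaining candidates has further cycle types, and by the Chebotarev density theorem the matching factorization patterns would occur for a proportion of primes equal to their share of the group: (S_3 x S_3) : C_2 (6T13) additionally contains elements of type 4+2, 3+2+1, 2+1+1+1+1 (36 of its 72 elements, about 50% of primes); S_6 (6T16) additionally contains elements of type 5+1, 4+2, 4+1+1, 3+2+1, 2+1+1+1+1 (459 of its 720 elements, about 64% of primes). None of the 23 primes tested shows any such pattern (for each of these groups the chance of that is below 10^-4), which rules them out. Hence G = S_3 x S_3 (6T9), of order 36. The Galois group S_3 x S_3 (6T9) has order 36, so the splitting field has degree 36 over Q.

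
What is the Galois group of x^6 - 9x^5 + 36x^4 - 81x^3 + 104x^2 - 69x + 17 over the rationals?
The polynomial f is an irreducible sextic over Q, so G = Gal(f/Q) is one of the 16 transitive subgroups 6T1, ..., 6T16 of S_6. The discriminant of f is 810448, which is not a perfect square, so G is not contained in A_6. The transitive groups of degree 6 not contained in A_6 are: C_6 (6T1, order 6), S_3 (6T2, order 6), D_6 (6T3, order 12), C_3 x S_3 (6T5, order 18), A_4 x C_2 (6T6, order 24), S_4 (6T8, order 24), S_3 x S_3 (6T9, order 36), S_4 x C_2 (6T11, order 48), (S_3 x S_3) : C_2 (6T13, order 72), PGL(2,5) (6T14, order 120), S_6 (6T16, order 720). By Dedekind's theorem, for a prime p not dividing disc(f) the degrees of the irreducible factors of f mod p form the cycle type of an element of G. Factoring f modulo the 22 such primes p <= 89 (skipping 2, 37, which divide the discriminant), each new pattern first appears at: mod 3: f = (x^3 + x^2 + 2x + 1)(x^3 + 2x^2 + 2x + 2), pattern 3+3; mod 5: f = (x^2 + x + 2)(x^2 + 2x + 4)(x^2 + 3x + 4), pattern 2+2+2; mod 17: f = (x)(x + 14)(x^4 + 11x^3 + x^2 + 7x + 6), pattern 4+1+1; mod 67: f = (x + 3)(x + 61)(x^2 + 64x + 42)(x^2 + 64x + 52), pattern 2+2+1+1. No other pattern occurs in this range, so the set of observed cycle types is {3+3, 2+2+2, 4+1+1, 2+2+1+1}. The candidates containing elements of all these cycle types are S_4 (6T8) of order 24, S_4 x C_2 (6T11) of order 48, PGL(2,5) (6T14) of order 120, S_6 (6T16) of order 720; the others are excluded. The observed types are precisely the cycle types that occur in S_4 (6T8) (apart from the identity). Each of the other remaining candidates has further cycle types, and by the Chebotarev density theorem the matching factorization patterns would occur for a proportion of primes equal to their share of the group: S_4 x C_2 (6T11) additionally contains elements of type 6, 4+2, 2+1+1+1+1 (17 of its 48 elements, about 35% of primes); PGL(2,5) (6T14) additionally contains elements of type 6, 5+1 (44 of its 120 elements, about 37% of primes); S_6 (6T16) additionally contains elements of type 6, 5+1, 4+2, 3+2+1, 3+1+1+1, 2+1+1+1+1 (529 of its 720 elements, about 73% of primes). None of the 22 primes tested shows any such pattern (for each of these groups the chance of that is below 10^-4), which rules them out. Hence G = S_4 (6T8), of order 24.

6T8: S_4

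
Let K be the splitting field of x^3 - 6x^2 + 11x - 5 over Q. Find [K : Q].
The degree of the splitting field over Q equals the order of the Galois group, so first determine the group. The polynomial is an irreducible cubic over Q and its discriminant is -23, which is not a perfect square. For an irreducible cubic, a non-square discriminant gives Galois group S_3. The Galois group S_3 (3T2) has order 6, so the splitting field has degree 6 over Q.

6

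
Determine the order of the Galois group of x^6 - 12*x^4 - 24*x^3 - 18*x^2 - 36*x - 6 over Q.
The degree of the splitting field over Q equals the order of the Galois group, so first determine the group. The polynomial f is an irreducible sextic over Q, so G = Gal(f/Q) is one of the 16 transitive subgroups 6T1, ..., 6T16 of S_6. The discriminant of f is 32289945753600, which is not a perfect square, so G is not contained in A_6. The transitive groups of degree 6 not contained in A_6 are: C_6 (6T1, order 6), S_3 (6T2, order 6), D_6 (6T3, order 12), C_3 x S_3 (6T5, order 18), A_4 x C_2 (6T6, order 24), S_4 (6T8, order 24), S_3 x S_3 (6T9, order 36), S_4 x C_2 (6T11, order 48), (S_3 x S_3) : C_2 (6T13, order 72), PGL(2,5) (6T14, order 120), S_6 (6T16, order 720). By Dedekind's theorem, for a prime p not dividing disc(f) the degrees of the irreducible factors of f mod p form the cycle type of an element of G. Factoring f modulo the 14 such primes p <= 59 (skipping 2, 3, 5, which divide the discriminant), each new pattern first appears at: mod 7: f = (x^6 + 2x^4 + 4x^3 + 3x^2 + 6x + 1), pattern 6; mod 19: f = (x + 5)(x + 15)(x + 18)(x^3 + 9x + 13), pattern 3+1+1+1; mod 23: f = (x + 3)(x + 16)(x^2 + 7x + 7)(x^2 + 20x + 16), pattern 2+2+1+1; mod 31: f = (x^2 + 6x + 3)(x^2 + 9x + 2)(x^2 + 16x + 30), pattern 2+2+2; mod 43: f = (x^3 + 15x + 23)(x^3 + 16x + 39), pattern 3+3. No other pattern occurs in this range, so the set of observed cycle types is {6, 3+1+1+1, 2+2+1+1, 2+2+2, 3+3}. The candidates containing elements of all these cycle types are S_3 x S_3 (6T9) of order 36, (S_3 x S_3) : C_2 (6T13) of order 72, S_6 (6T16) of order 720; the others are excluded. The observed types are precisely the cycle types that occur in S_3 x S_3 (6T9) (apart from the identity). Each of the other remaining candidates has further cycle types, and by the Chebotarev density theorem the matching factorization patterns would occur for a proportion of primes equal to their share of the group: (S_3 x S_3) : C_2 (6T13) additionally contains elements of type 4+2, 3+2+1, 2+1+1+1+1 (36 of its 72 elements, about 50% of primes); S_6 (6T16) additionally contains elements of type 5+1, 4+2, 4+1+1, 3+2+1, 2+1+1+1+1 (459 of its 720 elements, about 64% of primes). None of the 14 primes tested shows any such pattern (for each of these groups the chance of that is below 10^-4), which rules them out. Hence G = S_3 x S_3 (6T9), of order 36. The Galois group S_3 x S_3 (6T9) has order 36, so the splitting field has degree 36 over Q.

36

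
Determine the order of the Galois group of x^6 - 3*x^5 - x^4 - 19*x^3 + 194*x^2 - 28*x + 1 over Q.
36

The degree of the splitting field over Q equals the order of the Galois group, so first determine the group. The polynomial f is an irreducible sextic over Q, so G = Gal(f/Q) is one of the 16 transitive subgroups 6T1, ..., 6T16 of S_6. The discriminant of f is 598116723780625 = 24456425^2, a perfect square, so G is contained in A_6. The transitive groups of degree 6 contained in A_6 are: A_4 (6T4, order 12), S_4 (6T7, order 24), (C_3 x C_3) : C_4 (6T10, order 36), PSL(2,5) (6T12, order 60), A_6 (6T15, order 360). By Dedekind's theorem, for a prime p not dividing disc(f) the degrees of the irreducible factors of f mod p form the cycle type of an element of G. Factoring f modulo the 21 such primes p <= 101 (skipping 5, 7, 29, 61, 79, which divide the discriminant), each new pattern first appears at: mod 2: f = (x^2 + x + 1)(x^4 + x + 1), pattern 4+2; mod 11: f = (x^3 + 3x^2 + 10x + 10)(x^3 + 5x^2 + 7x + 10), pattern 3+3; mod 19: f = (x + 12)(x + 14)(x^2 + 4)(x^2 + 9x + 11), pattern 2+2+1+1; mod 101: f = (x + 23)(x + 71)(x + 95)(x^3 + 10x^2 + 70x + 100), pattern 3+1+1+1. No other pattern occurs in this range, so the set of observed cycle types is {4+2, 3+3, 2+2+1+1, 3+1+1+1}. The candidates containing elements of all these cycle types are (C_3 x C_3) : C_4 (6T10) of order 36, A_6 (6T15) of order 360; the others are excluded. The observed types are precisely the cycle types that occur in (C_3 x C_3) : C_4 (6T10) (apart from the identity). Each of the other remaining candidates has further cycle types, and by the Chebotarev density theorem the matching factorization patterns would occur for a proportion of primes equal to their share of the group: A_6 (6T15) additionally contains elements of type 5+1 (144 of its 360 elements, about 40% of primes). None of the 21 primes tested shows any such pattern (for each of these groups the chance of that is below 10^-4), which rules them out. Hence G = (C_3 x C_3) : C_4 (6T10), of order 36. The Galois group (C_3 x C_3) : C_4 (6T10) has order 36, so the splitting field has degree 36 over Q.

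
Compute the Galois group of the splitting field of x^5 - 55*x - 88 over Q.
The polynomial f is an irreducible quintic over Q, so G = Gal(f/Q) is a transitive subgroup of S_5: one of C_5 (5T1, order 5), D_5 (5T2, order 10), F_20 (5T3, order 20), A_5 (5T4, order 60) or S_5 (5T5, order 120). The discriminant of f is 58564000000 = 242000^2, a perfect square, so G is contained in A_5. The transitive groups of degree 5 contained in A_5 are: C_5 (5T1, order 5), D_5 (5T2, order 10), A_5 (5T4, order 60). By Dedekind's theorem, for a prime p not dividing disc(f) the degrees of the irreducible factors of f mod p form the cycle type of an element of G. Factoring f modulo the 3 such primes p <= 13 (skipping 2, 5, 11, which divide the discriminant), each new pattern first appears at: mod 3: f = (x^5 + 2x + 2), pattern 5; mod 13: f = (x + 5)(x + 7)(x^3 + x^2 + 5x + 9), pattern 3+1+1. No other pattern occurs in this range, so the set of observed cycle types is {5, 3+1+1}. Among the candidates above, the only group containing elements of all these cycle types is A_5 (5T4) — each of C_5 (5T1), D_5 (5T2) lacks at least one of them. Hence G = A_5 (5T4), of order 60.

A_5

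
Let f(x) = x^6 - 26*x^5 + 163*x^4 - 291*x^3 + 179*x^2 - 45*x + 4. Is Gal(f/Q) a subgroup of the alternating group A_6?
Yes

The polynomial is irreducible of degree 6 over Q. Its discriminant is 30991489 = 5567^2, a perfect square. A Galois group lies in the alternating group exactly when the discriminant is a square in Q, so the Galois group (PSL(2,5)) is contained in A_6.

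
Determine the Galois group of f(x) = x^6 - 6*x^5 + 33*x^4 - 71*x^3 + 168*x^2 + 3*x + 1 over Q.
C_3 x S_3 (also written G18)

The polynomial f is an irreducible sextic over Q, so G = Gal(f/Q) is one of the 16 transitive subgroups 6T1, ..., 6T16 of S_6. The discriminant of f is -401254544639403, which is not a perfect square, so G is not contained in A_6. The transitive groups of degree 6 not contained in A_6 are: C_6 (6T1, order 6), S_3 (6T2, order 6), D_6 (6T3, order 12), C_3 x S_3 (6T5, order 18), A_4 x C_2 (6T6, order 24), S_4 (6T8, order 24), S_3 x S_3 (6T9, order 36), S_4 x C_2 (6T11, order 48), (S_3 x S_3) : C_2 (6T13, order 72), PGL(2,5) (6T14, order 120), S_6 (6T16, order 720). By Dedekind's theorem, for a prime p not dividing disc(f) the degrees of the irreducible factors of f mod p form the cycle type of an element of G. Factoring f modulo the 33 such primes p <= 151 (skipping 3, 7, 13, which divide the discriminant), each new pattern first appears at: mod 2: f = (x^6 + x^4 + x^3 + x + 1), pattern 6; mod 17: f = (x^2 + 5x + 8)(x^2 + 9x + 13)(x^2 + 14x + 9), pattern 2+2+2; mod 19: f = (x^3 + 16x^2 + 12)(x^3 + 16x^2 + 5x + 8), pattern 3+3; mod 31: f = (x + 11)(x + 21)(x + 27)(x^3 + 28x^2 + 14x + 26), pattern 3+1+1+1; mod 73: f = (x + 23)(x + 27)(x + 49)(x + 55)(x + 61)(x + 71), pattern 1+1+1+1+1+1. No other pattern occurs in this range, so the set of observed cycle types is {6, 2+2+2, 3+3, 3+1+1+1, 1+1+1+1+1+1}. The candidates containing elements of all these cycle types are C_3 x S_3 (6T5) of order 18, S_3 x S_3 (6T9) of order 36, (S_3 x S_3) : C_2 (6T13) of order 72, S_6 (6T16) of order 720; the others are excluded. The observed types are precisely the cycle types that occur in C_3 x S_3 (6T5). Each of the other remaining candidates has further cycle types, and by the Chebotarev density theorem the matching factorization patterns would occur for a proportion of primes equal to their share of the group: S_3 x S_3 (6T9) additionally contains elements of type 2+2+1+1 (9 of its 36 elements, about 25% of primes); (S_3 x S_3) : C_2 (6T13) additionally contains elements of type 4+2, 3+2+1, 2+2+1+1, 2+1+1+1+1 (45 of its 72 elements, about 62% of primes); S_6 (6T16) additionally contains elements of type 5+1, 4+2, 4+1+1, 3+2+1, 2+2+1+1, 2+1+1+1+1 (504 of its 720 elements, about 70% of primes). None of the 33 primes tested shows any such pattern (for each of these groups the chance of that is below 10^-4), which rules them out. Hence G = C_3 x S_3 (6T5), of order 18.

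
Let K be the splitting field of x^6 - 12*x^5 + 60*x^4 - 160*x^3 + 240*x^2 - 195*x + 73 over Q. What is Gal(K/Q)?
The polynomial f is an irreducible sextic over Q, so G = Gal(f/Q) is one of the 16 transitive subgroups 6T1, ..., 6T16 of S_6. The discriminant of f is -9059283, which is not a perfect square, so G is not contained in A_6. The transitive groups of degree 6 not contained in A_6 are: C_6 (6T1, order 6), S_3 (6T2, order 6), D_6 (6T3, order 12), C_3 x S_3 (6T5, order 18), A_4 x C_2 (6T6, order 24), S_4 (6T8, order 24), S_3 x S_3 (6T9, order 36), S_4 x C_2 (6T11, order 48), (S_3 x S_3) : C_2 (6T13, order 72), PGL(2,5) (6T14, order 120), S_6 (6T16, order 720). By Dedekind's theorem, for a prime p not dividing disc(f) the degrees of the irreducible factors of f mod p form the cycle type of an element of G. Factoring f modulo the 28 such primes p <= 127 (skipping 3, 17, 43, which divide the discriminant), each new pattern first appears at: mod 2: f = (x^6 + x + 1), pattern 6; mod 7: f = (x + 6)(x^2 + 2)(x^3 + 3x^2 + 5x + 2), pattern 3+2+1; mod 11: f = (x^2 + 5x + 10)(x^4 + 5x^3 + 3x^2 + 6x + 4), pattern 4+2; mod 13: f = (x + 1)(x + 6)(x^2 + 8x + 9)(x^2 + 12x + 4), pattern 2+2+1+1; mod 61: f = (x + 38)(x + 49)(x + 55)(x + 57)(x^2 + 33x + 41), pattern 2+1+1+1+1; mod 97: f = (x + 46)(x + 83)(x + 85)(x^3 + 65x^2 + 79x + 25), pattern 3+1+1+1; mod 113: f = (x^2 + 45x + 91)(x^2 + 64x + 86)(x^2 + 105x + 22), pattern 2+2+2; mod 127: f = (x^3 + 33x^2 + 89x + 45)(x^3 + 82x^2 + 59x + 75), pattern 3+3. No other pattern occurs in this range, so the set of observed cycle types is {6, 3+2+1, 4+2, 2+2+1+1, 2+1+1+1+1, 3+1+1+1, 2+2+2, 3+3}. The candidates containing elements of all these cycle types are (S_3 x S_3) : C_2 (6T13) of order 72, S_6 (6T16) of order 720; the others are excluded. The observed types are precisely the cycle types that occur in (S_3 x S_3) : C_2 (6T13) (apart from the identity). Each of the other remaining candidates has further cycle types, and by the Chebotarev density theorem the matching factorization patterns would occur for a proportion of primes equal to their share of the group: S_6 (6T16) additionally contains elements of type 5+1, 4+1+1 (234 of its 720 elements, about 32% of primes). None of the 28 primes tested shows any such pattern (for each of these groups the chance of that is below 10^-4), which rules them out. Hence G = (S_3 x S_3) : C_2 (6T13), of order 72.

(S_3 x S_3) : C_2 (order 72)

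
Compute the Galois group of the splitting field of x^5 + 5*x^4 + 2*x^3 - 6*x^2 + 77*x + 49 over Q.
The polynomial f is an irreducible quintic over Q, so G = Gal(f/Q) is a transitive subgroup of S_5: one of C_5 (5T1, order 5), D_5 (5T2, order 10), F_20 (5T3, order 20), A_5 (5T4, order 60) or S_5 (5T5, order 120). The discriminant of f is 589639450624, which is not a perfect square, so G is not contained in A_5. The transitive groups of degree 5 not contained in A_5 are: F_20 (5T3, order 20), S_5 (5T5, order 120). By Dedekind's theorem, for a prime p not dividing disc(f) the degrees of the irreducible factors of f mod p form the cycle type of an element of G. Factoring f modulo the 5 such primes p <= 17 (skipping 2, 7, which divide the discriminant), each new pattern first appears at: mod 3: f = (x^5 + 2x^4 + 2x^3 + 2x + 1), pattern 5; mod 17: f = (x + 8)(x + 9)(x^3 + 5x^2 + 15x + 8), pattern 3+1+1. No other pattern occurs in this range, so the set of observed cycle types is {5, 3+1+1}. Among the candidates above, the only group containing elements of all these cycle types is S_5 (5T5) — F_20 (5T3) lacks at least one of them. Hence G = S_5 (5T5), of order 120.

S_5, the symmetric group on 5 letters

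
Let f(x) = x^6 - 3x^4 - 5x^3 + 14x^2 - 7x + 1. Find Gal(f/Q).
S_6 (also written S6)

The polynomial f is an irreducible sextic over Q, so G = Gal(f/Q) is one of the 16 transitive subgroups 6T1, ..., 6T16 of S_6. The discriminant of f is 49781, which is not a perfect square, so G is not contained in A_6. The transitive groups of degree 6 not contained in A_6 are: C_6 (6T1, order 6), S_3 (6T2, order 6), D_6 (6T3, order 12), C_3 x S_3 (6T5, order 18), A_4 x C_2 (6T6, order 24), S_4 (6T8, order 24), S_3 x S_3 (6T9, order 36), S_4 x C_2 (6T11, order 48), (S_3 x S_3) : C_2 (6T13, order 72), PGL(2,5) (6T14, order 120), S_6 (6T16, order 720). By Dedekind's theorem, for a prime p not dividing disc(f) the degrees of the irreducible factors of f mod p form the cycle type of an element of G. Factoring f modulo the 4 such primes p <= 7, each new pattern first appears at: mod 2: f = (x^6 + x^4 + x^3 + x + 1), pattern 6; mod 5: f = (x + 1)(x^5 + 4x^4 + 3x^3 + 2x^2 + 2x + 1), pattern 5+1; mod 7: f = (x^2 + x + 3)(x^4 + 6x^3 + 2x^2 + 3x + 5), pattern 4+2. No other pattern occurs in this range, so the set of observed cycle types is {6, 5+1, 4+2}. Among the candidates above, the only group containing elements of all these cycle types is S_6 (6T16); every other candidate lacks at least one of them. Hence G = S_6 (6T16), of order 720.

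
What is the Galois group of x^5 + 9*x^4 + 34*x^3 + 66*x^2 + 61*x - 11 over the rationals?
The polynomial f is an irreducible quintic over Q, so G = Gal(f/Q) is a transitive subgroup of S_5: one of C_5 (5T1, order 5), D_5 (5T2, order 10), F_20 (5T3, order 20), A_5 (5T4, order 60) or S_5 (5T5, order 120). The discriminant of f is 2316304384 = 48128^2, a perfect square, so G is contained in A_5. The transitive groups of degree 5 contained in A_5 are: C_5 (5T1, order 5), D_5 (5T2, order 10), A_5 (5T4, order 60). By Dedekind's theorem, for a prime p not dividing disc(f) the degrees of the irreducible factors of f mod p form the cycle type of an element of G. Factoring f modulo the 23 such primes p <= 97 (skipping 2, 47, which divide the discriminant), each new pattern first appears at: mod 3: f = (x^5 + x^3 + x + 1), pattern 5; mod 5: f = (x + 4)(x^2 + 2x + 4)(x^2 + 3x + 4), pattern 2+2+1; mod 83: f = (x + 26)(x + 38)(x + 54)(x + 60)(x + 80), pattern 1+1+1+1+1. No other pattern occurs in this range, so the set of observed cycle types is {5, 2+2+1, 1+1+1+1+1}. The candidates containing elements of all these cycle types are D_5 (5T2) of order 10, A_5 (5T4) of order 60; the others are excluded. The observed types are precisely the cycle types that occur in D_5 (5T2). Each of the other remaining candidates has further cycle types, and by the Chebotarev density theorem the matching factorization patterns would occur for a proportion of primes equal to their share of the group: A_5 (5T4) additionally contains elements of type 3+1+1 (20 of its 60 elements, about 33% of primes). None of the 23 primes tested shows any such pattern (for each of these groups the chance of that is below 10^-4), which rules them out. Hence G = D_5 (5T2), of order 10.

D_5 (order 10)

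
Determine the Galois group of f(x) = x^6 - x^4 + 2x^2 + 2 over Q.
S_4 (order 24)

The polynomial f is an irreducible sextic over Q, so G = Gal(f/Q) is one of the 16 transitive subgroups 6T1, ..., 6T16 of S_6. The discriminant of f is -5120000, which is not a perfect square, so G is not contained in A_6. The transitive groups of degree 6 not contained in A_6 are: C_6 (6T1, order 6), S_3 (6T2, order 6), D_6 (6T3, order 12), C_3 x S_3 (6T5, order 18), A_4 x C_2 (6T6, order 24), S_4 (6T8, order 24), S_3 x S_3 (6T9, order 36), S_4 x C_2 (6T11, order 48), (S_3 x S_3) : C_2 (6T13, order 72), PGL(2,5) (6T14, order 120), S_6 (6T16, order 720). By Dedekind's theorem, for a prime p not dividing disc(f) the degrees of the irreducible factors of f mod p form the cycle type of an element of G. Factoring f modulo the 22 such primes p <= 89 (skipping 2, 5, which divide the discriminant), each new pattern first appears at: mod 3: f = (x^3 + x^2 + 2)(x^3 + 2x^2 + 1), pattern 3+3; mod 7: f = (x^2 + 2)(x^2 + x + 6)(x^2 + 6x + 6), pattern 2+2+2; mod 13: f = (x + 4)(x + 9)(x^4 + 2x^2 + 8), pattern 4+1+1; mod 43: f = (x + 12)(x + 31)(x^2 + 4)(x^2 + 10), pattern 2+2+1+1. No other pattern occurs in this range, so the set of observed cycle types is {3+3, 2+2+2, 4+1+1, 2+2+1+1}. The candidates containing elements of all these cycle types are S_4 (6T8) of order 24, S_4 x C_2 (6T11) of order 48, PGL(2,5) (6T14) of order 120, S_6 (6T16) of order 720; the others are excluded. The observed types are precisely the cycle types that occur in S_4 (6T8) (apart from the identity). Each of the other remaining candidates has further cycle types, and by the Chebotarev density theorem the matching factorization patterns would occur for a proportion of primes equal to their share of the group: S_4 x C_2 (6T11) additionally contains elements of type 6, 4+2, 2+1+1+1+1 (17 of its 48 elements, about 35% of primes); PGL(2,5) (6T14) additionally contains elements of type 6, 5+1 (44 of its 120 elements, about 37% of primes); S_6 (6T16) additionally contains elements of type 6, 5+1, 4+2, 3+2+1, 3+1+1+1, 2+1+1+1+1 (529 of its 720 elements, about 73% of primes). None of the 22 primes tested shows any such pattern (for each of these groups the chance of that is below 10^-4), which rules them out. Hence G = S_4 (6T8), of order 24.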